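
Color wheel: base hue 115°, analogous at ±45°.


Base hue: 115°
Left analog: (115 - 45) mod 360 = 70°
Right analog: (115 + 45) mod 360 = 160°
Analogous hues = 70° and 160°


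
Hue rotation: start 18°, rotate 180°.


New hue = (H + rotation) mod 360
New hue = (18 + 180) mod 360
= 198 mod 360
= 198°


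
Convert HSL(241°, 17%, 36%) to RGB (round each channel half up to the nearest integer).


H=241°, S=0.17, L=0.36
C = (1-|2L-1|)×S = (1-|-0.28|)×0.17 = 0.1224
H' = H/60 = 241/60 ≈ 4.0167; X = C×(1-|H' mod 2 - 1|) = 0.00204
m = L - C/2 = 0.36 - 0.0612 = 0.2988
Sector ⌊H'⌋ = 4 → (R',G',B') = (0.00204, 0.0, 0.1224)
RGB = ((R'+m)×255, (G'+m)×255, (B'+m)×255) = (76.7142, 76.194, 107.406)
Round half up → RGB(77, 76, 107)


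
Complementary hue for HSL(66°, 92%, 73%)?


Complement = opposite side of color wheel = hue + 180°
H' = (66 + 180) mod 360 = 246°
S and L unchanged.
= HSL(246°, 92%, 73%)


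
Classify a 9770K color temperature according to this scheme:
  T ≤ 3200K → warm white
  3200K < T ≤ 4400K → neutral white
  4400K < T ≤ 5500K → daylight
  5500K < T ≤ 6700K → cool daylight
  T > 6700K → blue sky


Temperature: 9770K
9770K > 6700K → blue sky
Classification: blue sky


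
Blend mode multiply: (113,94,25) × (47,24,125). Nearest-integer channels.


Multiply: C = A×B/255, rounded to nearest integer
R: 113×47/255 = 5311/255 ≈ 20.827 → 21
G: 94×24/255 = 2256/255 ≈ 8.847 → 9
B: 25×125/255 = 3125/255 ≈ 12.255 → 12
= RGB(21, 9, 12)


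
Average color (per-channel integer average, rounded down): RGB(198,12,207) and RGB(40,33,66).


Midpoint: each channel = ⌊(C₁+C₂)/2⌋
R: ⌊(198+40)/2⌋ = 119
G: ⌊(12+33)/2⌋ = 22
B: ⌊(207+66)/2⌋ = 136
= RGB(119, 22, 136)


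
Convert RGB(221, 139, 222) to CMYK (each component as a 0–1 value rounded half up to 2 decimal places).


R'=221/255≈0.8667, G'=139/255≈0.5451, B'=222/255≈0.8706
K = 1 - max(R',G',B') = 1 - 222/255 = 33/255 = 0.12941… → 0.13
(1-R'-K)/(1-K) simplifies to (max-R)/max with max = 222:
C = (222-221)/222 = 1/222 = 0.00450… → 0.00
M = (222-139)/222 = 83/222 = 0.37387… → 0.37
Y = (222-222)/222 = 0/222 = 0 → 0.00
= CMYK(0.00, 0.37, 0.00, 0.13)


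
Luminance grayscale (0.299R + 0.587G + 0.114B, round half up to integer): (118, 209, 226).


Gray = 0.299×R + 0.587×G + 0.114×B
Gray = 0.299×118 + 0.587×209 + 0.114×226
Gray = 35.282 + 122.683 + 25.764
Gray = 183.729 → round half up → 184
Gray = 184


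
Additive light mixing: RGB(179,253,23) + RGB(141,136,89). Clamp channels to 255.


Additive: each channel = min(255, C₁+C₂)
R: 179+141 = 320 → 255
G: 253+136 = 389 → 255
B: 23+89 = 112 → 112
= RGB(255, 255, 112)


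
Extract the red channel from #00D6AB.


Color: #00D6AB
R = 00 = 0
G = D6 = 214
B = AB = 171
Red = 0


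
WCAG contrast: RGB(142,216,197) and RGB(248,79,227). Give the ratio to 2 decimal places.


Linearize each sRGB channel c=v/255: c/12.92 if c ≤ 0.04045 else ((c+0.055)/1.055)^2.4
L = 0.2126×R_lin + 0.7152×G_lin + 0.0722×B_lin
Color 1 (142,216,197):
  R=142: 142/255≈0.5569 > 0.04045 → ((0.5569+0.055)/1.055)^2.4 ≈ 0.27050
  G=216: 216/255≈0.8471 > 0.04045 → ((0.8471+0.055)/1.055)^2.4 ≈ 0.68669
  B=197: 197/255≈0.7725 > 0.04045 → ((0.7725+0.055)/1.055)^2.4 ≈ 0.55834
  L1 = 0.2126×0.27050 + 0.7152×0.68669 + 0.0722×0.55834 ≈ 0.58894
Color 2 (248,79,227):
  R=248: 248/255≈0.9725 > 0.04045 → ((0.9725+0.055)/1.055)^2.4 ≈ 0.93869
  G=79: 79/255≈0.3098 > 0.04045 → ((0.3098+0.055)/1.055)^2.4 ≈ 0.07819
  B=227: 227/255≈0.8902 > 0.04045 → ((0.8902+0.055)/1.055)^2.4 ≈ 0.76815
  L2 = 0.2126×0.93869 + 0.7152×0.07819 + 0.0722×0.76815 ≈ 0.31094
Lighter = 0.58894, Darker = 0.31094
Ratio = (L_lighter + 0.05) / (L_darker + 0.05)
Ratio = (0.58894 + 0.05) / (0.31094 + 0.05) = 0.63894 / 0.36094 ≈ 1.7702
Ratio ≈ 1.77:1


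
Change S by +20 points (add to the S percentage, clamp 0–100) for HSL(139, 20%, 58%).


Original S = 20%
Adjustment = +20 percentage points
New S = 20 + (20) = 40
Clamp to [0, 100] → 40
= HSL(139°, 40%, 58%)


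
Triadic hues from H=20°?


Triadic: equally spaced at 120° intervals
H1 = 20°
H2 = (20 + 120) mod 360 = 140°
H3 = (20 + 240) mod 360 = 260°
Triadic = 20°, 140°, 260°


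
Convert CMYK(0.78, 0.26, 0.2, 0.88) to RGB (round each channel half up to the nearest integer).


R = 255 × (1-C) × (1-K) = 255 × 0.22 × 0.12 = 6.732 → 7
G = 255 × (1-M) × (1-K) = 255 × 0.74 × 0.12 = 22.644 → 23
B = 255 × (1-Y) × (1-K) = 255 × 0.80 × 0.12 = 24.48 → 24
= RGB(7, 23, 24)


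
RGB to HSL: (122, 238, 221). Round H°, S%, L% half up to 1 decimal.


Normalize: R'=122/255≈0.4784, G'=238/255≈0.9333, B'=221/255≈0.8667
Max=238/255, Min=122/255, Δ=Max-Min=116/255
L = (Max+Min)/2 = (238+122)/510 = 360/510 = 0.70588… → L = 70.6%
L > 0.5 → S = Δ/(2-Max-Min) = 116/(510-238-122) = 116/150 = 0.77333… → S = 77.3%
(the 1/255 factors cancel in S and H, so raw channel differences can be used)
Max is G' → H = 60 × ((B-R)/Δ + 2) = 60 × ((221-122)/116 + 2)
  99/116 + 2 = 0.8534… + 2 = 2.8534…
  H = 60 × 2.8534… = 171.206…° → H = 171.2°
= HSL(171.2°, 77.3%, 70.6%)


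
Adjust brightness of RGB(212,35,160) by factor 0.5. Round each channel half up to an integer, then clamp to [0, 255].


Multiply each channel by 0.5, round half up, clamp to [0, 255]
R: 212×0.5 = 106
G: 35×0.5 = 17.5 → round → 18
B: 160×0.5 = 80
= RGB(106, 18, 80)


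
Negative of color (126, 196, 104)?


Invert: (255-R, 255-G, 255-B)
R: 255-126 = 129
G: 255-196 = 59
B: 255-104 = 151
= RGB(129, 59, 151)


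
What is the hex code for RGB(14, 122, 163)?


R = 14 → 0E (hex)
G = 122 → 7A (hex)
B = 163 → A3 (hex)
Hex = #0E7AA3


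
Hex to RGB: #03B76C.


03 → 3 (R)
B7 → 183 (G)
6C → 108 (B)
= RGB(3, 183, 108)


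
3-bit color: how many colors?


Colors = 2^bits = 2^3
= 8 colors


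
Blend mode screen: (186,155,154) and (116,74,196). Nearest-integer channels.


Screen: C = 255 - (255-A)×(255-B)/255, rounded to nearest integer
R: 255 - (255-186)×(255-116)/255 = 255 - 9591/255 ≈ 255 - 37.612 = 217.388 → 217
G: 255 - (255-155)×(255-74)/255 = 255 - 18100/255 ≈ 255 - 70.980 = 184.020 → 184
B: 255 - (255-154)×(255-196)/255 = 255 - 5959/255 ≈ 255 - 23.369 = 231.631 → 232
= RGB(217, 184, 232)


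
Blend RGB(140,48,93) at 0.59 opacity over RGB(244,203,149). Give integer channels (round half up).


C = α×F + (1-α)×B, with 1-α = 0.41
R: 0.59×140 + 0.41×244 = 82.60 + 100.04 = 182.64 → 183
G: 0.59×48 + 0.41×203 = 28.32 + 83.23 = 111.55 → 112
B: 0.59×93 + 0.41×149 = 54.87 + 61.09 = 115.96 → 116
= RGB(183, 112, 116)


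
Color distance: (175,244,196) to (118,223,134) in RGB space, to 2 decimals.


d = √[(R₁-R₂)² + (G₁-G₂)² + (B₁-B₂)²]
d = √[(175-118)² + (244-223)² + (196-134)²]
d = √[3249 + 441 + 3844]
d = √7534
d ≈ 86.80


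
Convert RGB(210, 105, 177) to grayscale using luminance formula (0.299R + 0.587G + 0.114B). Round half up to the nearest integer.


Gray = 0.299×R + 0.587×G + 0.114×B
Gray = 0.299×210 + 0.587×105 + 0.114×177
Gray = 62.790 + 61.635 + 20.178
Gray = 144.603 → round half up → 145
Gray = 145


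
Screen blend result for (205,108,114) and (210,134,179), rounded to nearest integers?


Screen: C = 255 - (255-A)×(255-B)/255, rounded to nearest integer
R: 255 - (255-205)×(255-210)/255 = 255 - 2250/255 ≈ 255 - 8.824 = 246.176 → 246
G: 255 - (255-108)×(255-134)/255 = 255 - 17787/255 ≈ 255 - 69.753 = 185.247 → 185
B: 255 - (255-114)×(255-179)/255 = 255 - 10716/255 ≈ 255 - 42.024 = 212.976 → 213
= RGB(246, 185, 213)


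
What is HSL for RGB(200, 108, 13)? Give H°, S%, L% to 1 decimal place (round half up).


Normalize: R'=200/255≈0.7843, G'=108/255≈0.4235, B'=13/255≈0.0510
Max=200/255, Min=13/255, Δ=Max-Min=187/255
L = (Max+Min)/2 = (200+13)/510 = 213/510 = 0.41764… → L = 41.8%
L ≤ 0.5 → S = Δ/(Max+Min) = 187/(200+13) = 187/213 = 0.87793… → S = 87.8%
(the 1/255 factors cancel in S and H, so raw channel differences can be used)
Max is R' → H = 60 × (((G-B)/Δ) mod 6) = 60 × (((108-13)/187) mod 6)
  95/187 = 0.5080…
  H = 60 × 0.5080… = 30.481…° → H = 30.5°
= HSL(30.5°, 87.8%, 41.8%)


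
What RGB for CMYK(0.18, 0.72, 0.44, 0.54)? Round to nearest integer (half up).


R = 255 × (1-C) × (1-K) = 255 × 0.82 × 0.46 = 96.186 → 96
G = 255 × (1-M) × (1-K) = 255 × 0.28 × 0.46 = 32.844 → 33
B = 255 × (1-Y) × (1-K) = 255 × 0.56 × 0.46 = 65.688 → 66
= RGB(96, 33, 66)


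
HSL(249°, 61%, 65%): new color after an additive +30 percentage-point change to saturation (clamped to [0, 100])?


Original S = 61%
Adjustment = +30 percentage points
New S = 61 + (30) = 91
Clamp to [0, 100] → 91
= HSL(249°, 91%, 65%)


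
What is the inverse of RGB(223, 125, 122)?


Invert: (255-R, 255-G, 255-B)
R: 255-223 = 32
G: 255-125 = 130
B: 255-122 = 133
= RGB(32, 130, 133)


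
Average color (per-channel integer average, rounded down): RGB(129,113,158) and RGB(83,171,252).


Midpoint: each channel = ⌊(C₁+C₂)/2⌋
R: ⌊(129+83)/2⌋ = 106
G: ⌊(113+171)/2⌋ = 142
B: ⌊(158+252)/2⌋ = 205
= RGB(106, 142, 205)


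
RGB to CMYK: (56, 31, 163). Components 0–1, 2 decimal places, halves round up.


R'=56/255≈0.2196, G'=31/255≈0.1216, B'=163/255≈0.6392
K = 1 - max(R',G',B') = 1 - 163/255 = 92/255 = 0.36078… → 0.36
(1-R'-K)/(1-K) simplifies to (max-R)/max with max = 163:
C = (163-56)/163 = 107/163 = 0.65644… → 0.66
M = (163-31)/163 = 132/163 = 0.80981… → 0.81
Y = (163-163)/163 = 0/163 = 0 → 0.00
= CMYK(0.66, 0.81, 0.00, 0.36)


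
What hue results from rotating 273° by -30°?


New hue = (H + rotation) mod 360
New hue = (273 -30) mod 360
= 243 mod 360
= 243°


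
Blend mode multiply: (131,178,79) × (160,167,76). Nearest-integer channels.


Multiply: C = A×B/255, rounded to nearest integer
R: 131×160/255 = 20960/255 ≈ 82.196 → 82
G: 178×167/255 = 29726/255 ≈ 116.573 → 117
B: 79×76/255 = 6004/255 ≈ 23.545 → 24
= RGB(82, 117, 24)


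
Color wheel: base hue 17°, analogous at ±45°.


Base hue: 17°
Left analog: (17 - 45) mod 360 = 332°
Right analog: (17 + 45) mod 360 = 62°
Analogous hues = 332° and 62°


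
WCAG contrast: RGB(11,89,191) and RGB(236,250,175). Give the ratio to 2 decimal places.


Linearize each sRGB channel c=v/255: c/12.92 if c ≤ 0.04045 else ((c+0.055)/1.055)^2.4
L = 0.2126×R_lin + 0.7152×G_lin + 0.0722×B_lin
Color 1 (11,89,191):
  R=11: 11/255≈0.0431 > 0.04045 → ((0.0431+0.055)/1.055)^2.4 ≈ 0.00335
  G=89: 89/255≈0.3490 > 0.04045 → ((0.3490+0.055)/1.055)^2.4 ≈ 0.09990
  B=191: 191/255≈0.7490 > 0.04045 → ((0.7490+0.055)/1.055)^2.4 ≈ 0.52100
  L1 = 0.2126×0.00335 + 0.7152×0.09990 + 0.0722×0.52100 ≈ 0.10977
Color 2 (236,250,175):
  R=236: 236/255≈0.9255 > 0.04045 → ((0.9255+0.055)/1.055)^2.4 ≈ 0.83880
  G=250: 250/255≈0.9804 > 0.04045 → ((0.9804+0.055)/1.055)^2.4 ≈ 0.95597
  B=175: 175/255≈0.6863 > 0.04045 → ((0.6863+0.055)/1.055)^2.4 ≈ 0.42869
  L2 = 0.2126×0.83880 + 0.7152×0.95597 + 0.0722×0.42869 ≈ 0.89299
Lighter = 0.89299, Darker = 0.10977
Ratio = (L_lighter + 0.05) / (L_darker + 0.05)
Ratio = (0.89299 + 0.05) / (0.10977 + 0.05) = 0.94299 / 0.15977 ≈ 5.9020
Ratio ≈ 5.90:1


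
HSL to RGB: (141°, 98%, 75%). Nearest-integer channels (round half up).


H=141°, S=0.98, L=0.75
C = (1-|2L-1|)×S = (1-|0.50|)×0.98 = 0.49
H' = H/60 = 141/60 ≈ 2.3500; X = C×(1-|H' mod 2 - 1|) = 0.1715
m = L - C/2 = 0.75 - 0.245 = 0.505
Sector ⌊H'⌋ = 2 → (R',G',B') = (0.0, 0.49, 0.1715)
RGB = ((R'+m)×255, (G'+m)×255, (B'+m)×255) = (128.775, 253.725, 172.5075)
Round half up → RGB(129, 254, 173)


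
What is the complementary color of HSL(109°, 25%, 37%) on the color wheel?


Complement = opposite side of color wheel = hue + 180°
H' = (109 + 180) mod 360 = 289°
S and L unchanged.
= HSL(289°, 25%, 37%)


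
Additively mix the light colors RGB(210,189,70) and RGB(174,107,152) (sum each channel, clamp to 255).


Additive: each channel = min(255, C₁+C₂)
R: 210+174 = 384 → 255
G: 189+107 = 296 → 255
B: 70+152 = 222 → 222
= RGB(255, 255, 222)


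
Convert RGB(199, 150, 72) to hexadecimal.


R = 199 → C7 (hex)
G = 150 → 96 (hex)
B = 72 → 48 (hex)
Hex = #C79648


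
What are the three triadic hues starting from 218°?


Triadic: equally spaced at 120° intervals
H1 = 218°
H2 = (218 + 120) mod 360 = 338°
H3 = (218 + 240) mod 360 = 98°
Triadic = 218°, 338°, 98°


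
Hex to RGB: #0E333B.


0E → 14 (R)
33 → 51 (G)
3B → 59 (B)
= RGB(14, 51, 59)


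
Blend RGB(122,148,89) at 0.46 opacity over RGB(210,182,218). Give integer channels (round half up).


C = α×F + (1-α)×B, with 1-α = 0.54
R: 0.46×122 + 0.54×210 = 56.12 + 113.40 = 169.52 → 170
G: 0.46×148 + 0.54×182 = 68.08 + 98.28 = 166.36 → 166
B: 0.46×89 + 0.54×218 = 40.94 + 117.72 = 158.66 → 159
= RGB(170, 166, 159)


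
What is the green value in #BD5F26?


Color: #BD5F26
R = BD = 189
G = 5F = 95
B = 26 = 38
Green = 95


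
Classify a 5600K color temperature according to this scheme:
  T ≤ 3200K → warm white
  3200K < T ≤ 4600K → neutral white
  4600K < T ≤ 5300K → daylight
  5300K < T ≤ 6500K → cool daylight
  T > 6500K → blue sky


Temperature: 5600K
5300K < 5600K ≤ 6500K → cool daylight
Classification: cool daylight


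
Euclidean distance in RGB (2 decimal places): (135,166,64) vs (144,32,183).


d = √[(R₁-R₂)² + (G₁-G₂)² + (B₁-B₂)²]
d = √[(135-144)² + (166-32)² + (64-183)²]
d = √[81 + 17956 + 14161]
d = √32198
d ≈ 179.44


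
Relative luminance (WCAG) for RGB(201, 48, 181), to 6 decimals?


Linearize each channel (sRGB transfer function): c = v/255; c_lin = c/12.92 if c ≤ 0.04045, else ((c+0.055)/1.055)^2.4
  R: 201/255 ≈ 0.788235 > 0.04045 → ((0.788235+0.055)/1.055)^2.4 ≈ 0.584078
  G: 48/255 ≈ 0.188235 > 0.04045 → ((0.188235+0.055)/1.055)^2.4 ≈ 0.029557
  B: 181/255 ≈ 0.709804 > 0.04045 → ((0.709804+0.055)/1.055)^2.4 ≈ 0.462077
R_lin = 0.584078, G_lin = 0.029557, B_lin = 0.462077
L = 0.2126×R + 0.7152×G + 0.0722×B
L = 0.2126×0.584078 + 0.7152×0.029557 + 0.0722×0.462077
L ≈ 0.178676


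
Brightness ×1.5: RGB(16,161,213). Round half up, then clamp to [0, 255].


Multiply each channel by 1.5, round half up, clamp to [0, 255]
R: 16×1.5 = 24
G: 161×1.5 = 241.5 → round → 242
B: 213×1.5 = 319.5 → round → 320 → clamp → 255
= RGB(24, 242, 255)


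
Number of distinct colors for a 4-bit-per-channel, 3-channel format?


Total bits = 4 bits/channel × 3 channels = 12 bits
Distinct colors = 2^12
= 4,096 colors


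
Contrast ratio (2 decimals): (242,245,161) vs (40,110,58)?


Linearize each sRGB channel c=v/255: c/12.92 if c ≤ 0.04045 else ((c+0.055)/1.055)^2.4
L = 0.2126×R_lin + 0.7152×G_lin + 0.0722×B_lin
Color 1 (242,245,161):
  R=242: 242/255≈0.9490 > 0.04045 → ((0.9490+0.055)/1.055)^2.4 ≈ 0.88792
  G=245: 245/255≈0.9608 > 0.04045 → ((0.9608+0.055)/1.055)^2.4 ≈ 0.91310
  B=161: 161/255≈0.6314 > 0.04045 → ((0.6314+0.055)/1.055)^2.4 ≈ 0.35640
  L1 = 0.2126×0.88792 + 0.7152×0.91310 + 0.0722×0.35640 ≈ 0.86755
Color 2 (40,110,58):
  R=40: 40/255≈0.1569 > 0.04045 → ((0.1569+0.055)/1.055)^2.4 ≈ 0.02122
  G=110: 110/255≈0.4314 > 0.04045 → ((0.4314+0.055)/1.055)^2.4 ≈ 0.15593
  B=58: 58/255≈0.2275 > 0.04045 → ((0.2275+0.055)/1.055)^2.4 ≈ 0.04231
  L2 = 0.2126×0.02122 + 0.7152×0.15593 + 0.0722×0.04231 ≈ 0.11908
Lighter = 0.86755, Darker = 0.11908
Ratio = (L_lighter + 0.05) / (L_darker + 0.05)
Ratio = (0.86755 + 0.05) / (0.11908 + 0.05) = 0.91755 / 0.16908 ≈ 5.4266
Ratio ≈ 5.43:1


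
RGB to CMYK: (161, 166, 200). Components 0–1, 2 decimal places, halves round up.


R'=161/255≈0.6314, G'=166/255≈0.6510, B'=200/255≈0.7843
K = 1 - max(R',G',B') = 1 - 200/255 = 55/255 = 0.21568… → 0.22
(1-R'-K)/(1-K) simplifies to (max-R)/max with max = 200:
C = (200-161)/200 = 39/200 = 0.195 → 0.20
M = (200-166)/200 = 34/200 = 0.17 → 0.17
Y = (200-200)/200 = 0/200 = 0 → 0.00
= CMYK(0.20, 0.17, 0.00, 0.22)


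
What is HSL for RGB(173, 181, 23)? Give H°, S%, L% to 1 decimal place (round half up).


Normalize: R'=173/255≈0.6784, G'=181/255≈0.7098, B'=23/255≈0.0902
Max=181/255, Min=23/255, Δ=Max-Min=158/255
L = (Max+Min)/2 = (181+23)/510 = 204/510 = 0.4 → L = 40.0%
L ≤ 0.5 → S = Δ/(Max+Min) = 158/(181+23) = 158/204 = 0.77450… → S = 77.5%
(the 1/255 factors cancel in S and H, so raw channel differences can be used)
Max is G' → H = 60 × ((B-R)/Δ + 2) = 60 × ((23-173)/158 + 2)
  -150/158 + 2 = -0.9493… + 2 = 1.0506…
  H = 60 × 1.0506… = 63.037…° → H = 63.0°
= HSL(63.0°, 77.5%, 40.0%)


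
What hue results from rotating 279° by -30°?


New hue = (H + rotation) mod 360
New hue = (279 -30) mod 360
= 249 mod 360
= 249°


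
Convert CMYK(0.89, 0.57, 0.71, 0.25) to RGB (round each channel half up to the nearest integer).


R = 255 × (1-C) × (1-K) = 255 × 0.11 × 0.75 = 21.0375 → 21
G = 255 × (1-M) × (1-K) = 255 × 0.43 × 0.75 = 82.2375 → 82
B = 255 × (1-Y) × (1-K) = 255 × 0.29 × 0.75 = 55.4625 → 55
= RGB(21, 82, 55)


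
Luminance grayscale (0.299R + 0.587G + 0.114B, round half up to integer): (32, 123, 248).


Gray = 0.299×R + 0.587×G + 0.114×B
Gray = 0.299×32 + 0.587×123 + 0.114×248
Gray = 9.568 + 72.201 + 28.272
Gray = 110.041 → round half up → 110
Gray = 110


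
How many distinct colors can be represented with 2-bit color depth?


Colors = 2^bits = 2^2
= 4 colors


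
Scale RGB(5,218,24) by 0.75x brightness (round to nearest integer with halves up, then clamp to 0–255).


Multiply each channel by 0.75, round half up, clamp to [0, 255]
R: 5×0.75 = 3.75 → round → 4
G: 218×0.75 = 163.5 → round → 164
B: 24×0.75 = 18
= RGB(4, 164, 18)


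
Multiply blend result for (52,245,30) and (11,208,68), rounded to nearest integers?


Multiply: C = A×B/255, rounded to nearest integer
R: 52×11/255 = 572/255 ≈ 2.243 → 2
G: 245×208/255 = 50960/255 ≈ 199.843 → 200
B: 30×68/255 = 2040/255 ≈ 8.000 → 8
= RGB(2, 200, 8)


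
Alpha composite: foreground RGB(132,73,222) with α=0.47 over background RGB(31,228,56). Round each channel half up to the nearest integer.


C = α×F + (1-α)×B, with 1-α = 0.53
R: 0.47×132 + 0.53×31 = 62.04 + 16.43 = 78.47 → 78
G: 0.47×73 + 0.53×228 = 34.31 + 120.84 = 155.15 → 155
B: 0.47×222 + 0.53×56 = 104.34 + 29.68 = 134.02 → 134
= RGB(78, 155, 134)


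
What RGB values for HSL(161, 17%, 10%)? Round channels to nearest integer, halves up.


H=161°, S=0.17, L=0.10
C = (1-|2L-1|)×S = (1-|-0.80|)×0.17 = 0.034
H' = H/60 = 161/60 ≈ 2.6833; X = C×(1-|H' mod 2 - 1|) ≈ 0.0232
m = L - C/2 = 0.10 - 0.017 = 0.083
Sector ⌊H'⌋ = 2 → (R',G',B') = (0.0, 0.034, ≈0.0232)
RGB = ((R'+m)×255, (G'+m)×255, (B'+m)×255) = (21.165, 29.835, 27.0895)
Round half up → RGB(21, 30, 27)


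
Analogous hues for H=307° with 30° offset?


Base hue: 307°
Left analog: (307 - 30) mod 360 = 277°
Right analog: (307 + 30) mod 360 = 337°
Analogous hues = 277° and 337°


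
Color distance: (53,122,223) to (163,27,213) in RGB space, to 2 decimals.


d = √[(R₁-R₂)² + (G₁-G₂)² + (B₁-B₂)²]
d = √[(53-163)² + (122-27)² + (223-213)²]
d = √[12100 + 9025 + 100]
d = √21225
d ≈ 145.69


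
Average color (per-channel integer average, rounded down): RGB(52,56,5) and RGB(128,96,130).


Midpoint: each channel = ⌊(C₁+C₂)/2⌋
R: ⌊(52+128)/2⌋ = 90
G: ⌊(56+96)/2⌋ = 76
B: ⌊(5+130)/2⌋ = 67
= RGB(90, 76, 67)


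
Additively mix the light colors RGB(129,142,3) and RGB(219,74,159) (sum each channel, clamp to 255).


Additive: each channel = min(255, C₁+C₂)
R: 129+219 = 348 → 255
G: 142+74 = 216 → 216
B: 3+159 = 162 → 162
= RGB(255, 216, 162)


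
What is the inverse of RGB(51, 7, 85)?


Invert: (255-R, 255-G, 255-B)
R: 255-51 = 204
G: 255-7 = 248
B: 255-85 = 170
= RGB(204, 248, 170)


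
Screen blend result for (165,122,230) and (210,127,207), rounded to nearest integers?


Screen: C = 255 - (255-A)×(255-B)/255, rounded to nearest integer
R: 255 - (255-165)×(255-210)/255 = 255 - 4050/255 ≈ 255 - 15.882 = 239.118 → 239
G: 255 - (255-122)×(255-127)/255 = 255 - 17024/255 ≈ 255 - 66.761 = 188.239 → 188
B: 255 - (255-230)×(255-207)/255 = 255 - 1200/255 ≈ 255 - 4.706 = 250.294 → 250
= RGB(239, 188, 250)


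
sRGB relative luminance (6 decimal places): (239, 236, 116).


Linearize each channel (sRGB transfer function): c = v/255; c_lin = c/12.92 if c ≤ 0.04045, else ((c+0.055)/1.055)^2.4
  R: 239/255 ≈ 0.937255 > 0.04045 → ((0.937255+0.055)/1.055)^2.4 ≈ 0.863157
  G: 236/255 ≈ 0.925490 > 0.04045 → ((0.925490+0.055)/1.055)^2.4 ≈ 0.838799
  B: 116/255 ≈ 0.454902 > 0.04045 → ((0.454902+0.055)/1.055)^2.4 ≈ 0.174647
R_lin = 0.863157, G_lin = 0.838799, B_lin = 0.174647
L = 0.2126×R + 0.7152×G + 0.0722×B
L = 0.2126×0.863157 + 0.7152×0.838799 + 0.0722×0.174647
L ≈ 0.796026


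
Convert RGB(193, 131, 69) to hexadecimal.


R = 193 → C1 (hex)
G = 131 → 83 (hex)
B = 69 → 45 (hex)
Hex = #C18345


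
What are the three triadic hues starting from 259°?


Triadic: equally spaced at 120° intervals
H1 = 259°
H2 = (259 + 120) mod 360 = 19°
H3 = (259 + 240) mod 360 = 139°
Triadic = 259°, 19°, 139°


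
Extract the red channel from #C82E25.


Color: #C82E25
R = C8 = 200
G = 2E = 46
B = 25 = 37
Red = 200


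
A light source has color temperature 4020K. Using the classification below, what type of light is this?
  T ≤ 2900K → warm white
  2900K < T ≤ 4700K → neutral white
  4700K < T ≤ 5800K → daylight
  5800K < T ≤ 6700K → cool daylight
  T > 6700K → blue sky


Temperature: 4020K
2900K < 4020K ≤ 4700K → neutral white
Classification: neutral white


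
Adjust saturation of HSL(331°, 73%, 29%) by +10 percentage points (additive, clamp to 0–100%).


Original S = 73%
Adjustment = +10 percentage points
New S = 73 + (10) = 83
Clamp to [0, 100] → 83
= HSL(331°, 83%, 29%)


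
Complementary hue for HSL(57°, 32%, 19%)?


Complement = opposite side of color wheel = hue + 180°
H' = (57 + 180) mod 360 = 237°
S and L unchanged.
= HSL(237°, 32%, 19%)


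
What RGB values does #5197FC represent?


51 → 81 (R)
97 → 151 (G)
FC → 252 (B)
= RGB(81, 151, 252)


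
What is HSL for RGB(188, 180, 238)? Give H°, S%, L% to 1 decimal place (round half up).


Normalize: R'=188/255≈0.7373, G'=180/255≈0.7059, B'=238/255≈0.9333
Max=238/255, Min=180/255, Δ=Max-Min=58/255
L = (Max+Min)/2 = (238+180)/510 = 418/510 = 0.81960… → L = 82.0%
L > 0.5 → S = Δ/(2-Max-Min) = 58/(510-238-180) = 58/92 = 0.63043… → S = 63.0%
(the 1/255 factors cancel in S and H, so raw channel differences can be used)
Max is B' → H = 60 × ((R-G)/Δ + 4) = 60 × ((188-180)/58 + 4)
  8/58 + 4 = 0.1379… + 4 = 4.1379…
  H = 60 × 4.1379… = 248.275…° → H = 248.3°
= HSL(248.3°, 63.0%, 82.0%)


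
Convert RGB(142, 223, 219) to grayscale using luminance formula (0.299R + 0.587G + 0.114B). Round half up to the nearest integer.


Gray = 0.299×R + 0.587×G + 0.114×B
Gray = 0.299×142 + 0.587×223 + 0.114×219
Gray = 42.458 + 130.901 + 24.966
Gray = 198.325 → round half up → 198
Gray = 198


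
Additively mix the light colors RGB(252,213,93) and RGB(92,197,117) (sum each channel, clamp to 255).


Additive: each channel = min(255, C₁+C₂)
R: 252+92 = 344 → 255
G: 213+197 = 410 → 255
B: 93+117 = 210 → 210
= RGB(255, 255, 210)


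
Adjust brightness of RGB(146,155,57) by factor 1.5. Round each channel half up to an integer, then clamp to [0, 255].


Multiply each channel by 1.5, round half up, clamp to [0, 255]
R: 146×1.5 = 219
G: 155×1.5 = 232.5 → round → 233
B: 57×1.5 = 85.5 → round → 86
= RGB(219, 233, 86)


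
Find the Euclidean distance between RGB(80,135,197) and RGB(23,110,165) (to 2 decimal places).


d = √[(R₁-R₂)² + (G₁-G₂)² + (B₁-B₂)²]
d = √[(80-23)² + (135-110)² + (197-165)²]
d = √[3249 + 625 + 1024]
d = √4898
d ≈ 69.99


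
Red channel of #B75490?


Color: #B75490
R = B7 = 183
G = 54 = 84
B = 90 = 144
Red = 183


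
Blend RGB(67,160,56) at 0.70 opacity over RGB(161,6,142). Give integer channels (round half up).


C = α×F + (1-α)×B, with 1-α = 0.30
R: 0.70×67 + 0.30×161 = 46.90 + 48.30 = 95.20 → 95
G: 0.70×160 + 0.30×6 = 112.00 + 1.80 = 113.80 → 114
B: 0.70×56 + 0.30×142 = 39.20 + 42.60 = 81.80 → 82
= RGB(95, 114, 82)


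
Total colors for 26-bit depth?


Colors = 2^bits = 2^26
= 67,108,864 colors


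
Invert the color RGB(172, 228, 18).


Invert: (255-R, 255-G, 255-B)
R: 255-172 = 83
G: 255-228 = 27
B: 255-18 = 237
= RGB(83, 27, 237)


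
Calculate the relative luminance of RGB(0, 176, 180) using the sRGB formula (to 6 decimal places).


Linearize each channel (sRGB transfer function): c = v/255; c_lin = c/12.92 if c ≤ 0.04045, else ((c+0.055)/1.055)^2.4
  R: 0/255 ≈ 0.000000 ≤ 0.04045 → 0.000000/12.92 ≈ 0.000000
  G: 176/255 ≈ 0.690196 > 0.04045 → ((0.690196+0.055)/1.055)^2.4 ≈ 0.434154
  B: 180/255 ≈ 0.705882 > 0.04045 → ((0.705882+0.055)/1.055)^2.4 ≈ 0.456411
R_lin = 0.000000, G_lin = 0.434154, B_lin = 0.456411
L = 0.2126×R + 0.7152×G + 0.0722×B
L = 0.2126×0.000000 + 0.7152×0.434154 + 0.0722×0.456411
L ≈ 0.343460


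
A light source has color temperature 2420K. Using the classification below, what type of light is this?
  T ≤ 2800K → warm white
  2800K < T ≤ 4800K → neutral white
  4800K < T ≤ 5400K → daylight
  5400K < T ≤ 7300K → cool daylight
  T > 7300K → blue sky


Temperature: 2420K
2420K ≤ 2800K → warm white
Classification: warm white


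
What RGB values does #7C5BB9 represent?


7C → 124 (R)
5B → 91 (G)
B9 → 185 (B)
= RGB(124, 91, 185)


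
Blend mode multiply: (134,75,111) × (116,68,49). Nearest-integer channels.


Multiply: C = A×B/255, rounded to nearest integer
R: 134×116/255 = 15544/255 ≈ 60.957 → 61
G: 75×68/255 = 5100/255 ≈ 20.000 → 20
B: 111×49/255 = 5439/255 ≈ 21.329 → 21
= RGB(61, 20, 21)


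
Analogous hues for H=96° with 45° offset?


Base hue: 96°
Left analog: (96 - 45) mod 360 = 51°
Right analog: (96 + 45) mod 360 = 141°
Analogous hues = 51° and 141°


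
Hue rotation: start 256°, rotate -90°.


New hue = (H + rotation) mod 360
New hue = (256 -90) mod 360
= 166 mod 360
= 166°


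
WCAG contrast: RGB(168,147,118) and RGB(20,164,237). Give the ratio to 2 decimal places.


Linearize each sRGB channel c=v/255: c/12.92 if c ≤ 0.04045 else ((c+0.055)/1.055)^2.4
L = 0.2126×R_lin + 0.7152×G_lin + 0.0722×B_lin
Color 1 (168,147,118):
  R=168: 168/255≈0.6588 > 0.04045 → ((0.6588+0.055)/1.055)^2.4 ≈ 0.39157
  G=147: 147/255≈0.5765 > 0.04045 → ((0.5765+0.055)/1.055)^2.4 ≈ 0.29177
  B=118: 118/255≈0.4627 > 0.04045 → ((0.4627+0.055)/1.055)^2.4 ≈ 0.18116
  L1 = 0.2126×0.39157 + 0.7152×0.29177 + 0.0722×0.18116 ≈ 0.30500
Color 2 (20,164,237):
  R=20: 20/255≈0.0784 > 0.04045 → ((0.0784+0.055)/1.055)^2.4 ≈ 0.00700
  G=164: 164/255≈0.6431 > 0.04045 → ((0.6431+0.055)/1.055)^2.4 ≈ 0.37124
  B=237: 237/255≈0.9294 > 0.04045 → ((0.9294+0.055)/1.055)^2.4 ≈ 0.84687
  L2 = 0.2126×0.00700 + 0.7152×0.37124 + 0.0722×0.84687 ≈ 0.32814
Lighter = 0.32814, Darker = 0.30500
Ratio = (L_lighter + 0.05) / (L_darker + 0.05)
Ratio = (0.32814 + 0.05) / (0.30500 + 0.05) = 0.37814 / 0.35500 ≈ 1.0652
Ratio ≈ 1.07:1


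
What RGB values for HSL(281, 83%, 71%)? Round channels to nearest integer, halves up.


H=281°, S=0.83, L=0.71
C = (1-|2L-1|)×S = (1-|0.42|)×0.83 = 0.4814
H' = H/60 = 281/60 ≈ 4.6833; X = C×(1-|H' mod 2 - 1|) ≈ 0.3290
m = L - C/2 = 0.71 - 0.2407 = 0.4693
Sector ⌊H'⌋ = 4 → (R',G',B') = (≈0.3290, 0.0, 0.4814)
RGB = ((R'+m)×255, (G'+m)×255, (B'+m)×255) = (203.55545, 119.6715, 242.4285)
Round half up → RGB(204, 120, 242)


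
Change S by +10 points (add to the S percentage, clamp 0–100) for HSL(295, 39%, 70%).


Original S = 39%
Adjustment = +10 percentage points
New S = 39 + (10) = 49
Clamp to [0, 100] → 49
= HSL(295°, 49%, 70%)


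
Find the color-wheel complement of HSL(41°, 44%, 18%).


Complement = opposite side of color wheel = hue + 180°
H' = (41 + 180) mod 360 = 221°
S and L unchanged.
= HSL(221°, 44%, 18%)


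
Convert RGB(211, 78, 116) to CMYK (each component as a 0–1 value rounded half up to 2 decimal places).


R'=211/255≈0.8275, G'=78/255≈0.3059, B'=116/255≈0.4549
K = 1 - max(R',G',B') = 1 - 211/255 = 44/255 = 0.17254… → 0.17
(1-R'-K)/(1-K) simplifies to (max-R)/max with max = 211:
C = (211-211)/211 = 0/211 = 0 → 0.00
M = (211-78)/211 = 133/211 = 0.63033… → 0.63
Y = (211-116)/211 = 95/211 = 0.45023… → 0.45
= CMYK(0.00, 0.63, 0.45, 0.17)


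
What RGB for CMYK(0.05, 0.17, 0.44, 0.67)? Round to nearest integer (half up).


R = 255 × (1-C) × (1-K) = 255 × 0.95 × 0.33 = 79.9425 → 80
G = 255 × (1-M) × (1-K) = 255 × 0.83 × 0.33 = 69.8445 → 70
B = 255 × (1-Y) × (1-K) = 255 × 0.56 × 0.33 = 47.124 → 47
= RGB(80, 70, 47)


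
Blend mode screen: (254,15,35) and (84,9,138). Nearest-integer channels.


Screen: C = 255 - (255-A)×(255-B)/255, rounded to nearest integer
R: 255 - (255-254)×(255-84)/255 = 255 - 171/255 ≈ 255 - 0.671 = 254.329 → 254
G: 255 - (255-15)×(255-9)/255 = 255 - 59040/255 ≈ 255 - 231.529 = 23.471 → 23
B: 255 - (255-35)×(255-138)/255 = 255 - 25740/255 ≈ 255 - 100.941 = 154.059 → 154
= RGB(254, 23, 154)


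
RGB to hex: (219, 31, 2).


R = 219 → DB (hex)
G = 31 → 1F (hex)
B = 2 → 02 (hex)
Hex = #DB1F02


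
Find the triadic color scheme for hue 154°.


Triadic: equally spaced at 120° intervals
H1 = 154°
H2 = (154 + 120) mod 360 = 274°
H3 = (154 + 240) mod 360 = 34°
Triadic = 154°, 274°, 34°


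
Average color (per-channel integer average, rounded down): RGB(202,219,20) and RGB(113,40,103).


Midpoint: each channel = ⌊(C₁+C₂)/2⌋
R: ⌊(202+113)/2⌋ = 157
G: ⌊(219+40)/2⌋ = 129
B: ⌊(20+103)/2⌋ = 61
= RGB(157, 129, 61)


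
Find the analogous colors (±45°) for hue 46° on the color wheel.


Base hue: 46°
Left analog: (46 - 45) mod 360 = 1°
Right analog: (46 + 45) mod 360 = 91°
Analogous hues = 1° and 91°


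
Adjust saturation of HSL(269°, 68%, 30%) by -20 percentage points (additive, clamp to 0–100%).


Original S = 68%
Adjustment = -20 percentage points
New S = 68 + (-20) = 48
Clamp to [0, 100] → 48
= HSL(269°, 48%, 30%)


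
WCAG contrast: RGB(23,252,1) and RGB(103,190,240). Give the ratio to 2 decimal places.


Linearize each sRGB channel c=v/255: c/12.92 if c ≤ 0.04045 else ((c+0.055)/1.055)^2.4
L = 0.2126×R_lin + 0.7152×G_lin + 0.0722×B_lin
Color 1 (23,252,1):
  R=23: 23/255≈0.0902 > 0.04045 → ((0.0902+0.055)/1.055)^2.4 ≈ 0.00857
  G=252: 252/255≈0.9882 > 0.04045 → ((0.9882+0.055)/1.055)^2.4 ≈ 0.97345
  B=1: 1/255≈0.0039 ≤ 0.04045 → 0.0039/12.92 ≈ 0.00030
  L1 = 0.2126×0.00857 + 0.7152×0.97345 + 0.0722×0.00030 ≈ 0.69805
Color 2 (103,190,240):
  R=103: 103/255≈0.4039 > 0.04045 → ((0.4039+0.055)/1.055)^2.4 ≈ 0.13563
  G=190: 190/255≈0.7451 > 0.04045 → ((0.7451+0.055)/1.055)^2.4 ≈ 0.51492
  B=240: 240/255≈0.9412 > 0.04045 → ((0.9412+0.055)/1.055)^2.4 ≈ 0.87137
  L2 = 0.2126×0.13563 + 0.7152×0.51492 + 0.0722×0.87137 ≈ 0.46002
Lighter = 0.69805, Darker = 0.46002
Ratio = (L_lighter + 0.05) / (L_darker + 0.05)
Ratio = (0.69805 + 0.05) / (0.46002 + 0.05) = 0.74805 / 0.51002 ≈ 1.4667
Ratio ≈ 1.47:1


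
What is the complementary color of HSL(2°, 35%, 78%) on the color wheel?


Complement = opposite side of color wheel = hue + 180°
H' = (2 + 180) mod 360 = 182°
S and L unchanged.
= HSL(182°, 35%, 78%)


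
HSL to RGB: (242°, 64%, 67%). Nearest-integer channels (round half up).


H=242°, S=0.64, L=0.67
C = (1-|2L-1|)×S = (1-|0.34|)×0.64 = 0.4224
H' = H/60 = 242/60 ≈ 4.0333; X = C×(1-|H' mod 2 - 1|) = 0.01408
m = L - C/2 = 0.67 - 0.2112 = 0.4588
Sector ⌊H'⌋ = 4 → (R',G',B') = (0.01408, 0.0, 0.4224)
RGB = ((R'+m)×255, (G'+m)×255, (B'+m)×255) = (120.5844, 116.994, 224.706)
Round half up → RGB(121, 117, 225)


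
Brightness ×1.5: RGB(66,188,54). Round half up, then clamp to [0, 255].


Multiply each channel by 1.5, round half up, clamp to [0, 255]
R: 66×1.5 = 99
G: 188×1.5 = 282 → clamp → 255
B: 54×1.5 = 81
= RGB(99, 255, 81)


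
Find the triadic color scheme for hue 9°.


Triadic: equally spaced at 120° intervals
H1 = 9°
H2 = (9 + 120) mod 360 = 129°
H3 = (9 + 240) mod 360 = 249°
Triadic = 9°, 129°, 249°


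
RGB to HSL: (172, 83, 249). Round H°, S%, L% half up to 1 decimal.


Normalize: R'=172/255≈0.6745, G'=83/255≈0.3255, B'=249/255≈0.9765
Max=249/255, Min=83/255, Δ=Max-Min=166/255
L = (Max+Min)/2 = (249+83)/510 = 332/510 = 0.65098… → L = 65.1%
L > 0.5 → S = Δ/(2-Max-Min) = 166/(510-249-83) = 166/178 = 0.93258… → S = 93.3%
(the 1/255 factors cancel in S and H, so raw channel differences can be used)
Max is B' → H = 60 × ((R-G)/Δ + 4) = 60 × ((172-83)/166 + 4)
  89/166 + 4 = 0.5361… + 4 = 4.5361…
  H = 60 × 4.5361… = 272.168…° → H = 272.2°
= HSL(272.2°, 93.3%, 65.1%)


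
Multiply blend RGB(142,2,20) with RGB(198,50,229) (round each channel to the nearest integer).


Multiply: C = A×B/255, rounded to nearest integer
R: 142×198/255 = 28116/255 ≈ 110.259 → 110
G: 2×50/255 = 100/255 ≈ 0.392 → 0
B: 20×229/255 = 4580/255 ≈ 17.961 → 18
= RGB(110, 0, 18)


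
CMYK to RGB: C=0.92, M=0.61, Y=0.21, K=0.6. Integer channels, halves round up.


R = 255 × (1-C) × (1-K) = 255 × 0.08 × 0.40 = 8.16 → 8
G = 255 × (1-M) × (1-K) = 255 × 0.39 × 0.40 = 39.78 → 40
B = 255 × (1-Y) × (1-K) = 255 × 0.79 × 0.40 = 80.58 → 81
= RGB(8, 40, 81)


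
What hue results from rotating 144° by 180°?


New hue = (H + rotation) mod 360
New hue = (144 + 180) mod 360
= 324 mod 360
= 324°


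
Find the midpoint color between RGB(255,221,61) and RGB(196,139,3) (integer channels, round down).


Midpoint: each channel = ⌊(C₁+C₂)/2⌋
R: ⌊(255+196)/2⌋ = 225
G: ⌊(221+139)/2⌋ = 180
B: ⌊(61+3)/2⌋ = 32
= RGB(225, 180, 32)


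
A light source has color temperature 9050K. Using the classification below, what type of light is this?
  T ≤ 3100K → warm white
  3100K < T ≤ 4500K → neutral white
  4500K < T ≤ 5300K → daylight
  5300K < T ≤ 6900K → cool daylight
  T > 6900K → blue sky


Temperature: 9050K
9050K > 6900K → blue sky
Classification: blue sky


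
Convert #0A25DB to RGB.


0A → 10 (R)
25 → 37 (G)
DB → 219 (B)
= RGB(10, 37, 219)


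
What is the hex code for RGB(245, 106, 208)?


R = 245 → F5 (hex)
G = 106 → 6A (hex)
B = 208 → D0 (hex)
Hex = #F56AD0


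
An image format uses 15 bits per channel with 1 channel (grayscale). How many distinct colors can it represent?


Total bits = 15 bits/channel × 1 channels = 15 bits
Distinct colors = 2^15
= 32,768 colors


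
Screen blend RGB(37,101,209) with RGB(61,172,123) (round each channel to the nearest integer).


Screen: C = 255 - (255-A)×(255-B)/255, rounded to nearest integer
R: 255 - (255-37)×(255-61)/255 = 255 - 42292/255 ≈ 255 - 165.851 = 89.149 → 89
G: 255 - (255-101)×(255-172)/255 = 255 - 12782/255 ≈ 255 - 50.125 = 204.875 → 205
B: 255 - (255-209)×(255-123)/255 = 255 - 6072/255 ≈ 255 - 23.812 = 231.188 → 231
= RGB(89, 205, 231)


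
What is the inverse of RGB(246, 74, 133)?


Invert: (255-R, 255-G, 255-B)
R: 255-246 = 9
G: 255-74 = 181
B: 255-133 = 122
= RGB(9, 181, 122)


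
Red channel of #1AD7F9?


Color: #1AD7F9
R = 1A = 26
G = D7 = 215
B = F9 = 249
Red = 26


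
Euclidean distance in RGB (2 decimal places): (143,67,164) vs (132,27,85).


d = √[(R₁-R₂)² + (G₁-G₂)² + (B₁-B₂)²]
d = √[(143-132)² + (67-27)² + (164-85)²]
d = √[121 + 1600 + 6241]
d = √7962
d ≈ 89.23


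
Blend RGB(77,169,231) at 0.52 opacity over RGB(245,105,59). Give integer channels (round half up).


C = α×F + (1-α)×B, with 1-α = 0.48
R: 0.52×77 + 0.48×245 = 40.04 + 117.60 = 157.64 → 158
G: 0.52×169 + 0.48×105 = 87.88 + 50.40 = 138.28 → 138
B: 0.52×231 + 0.48×59 = 120.12 + 28.32 = 148.44 → 148
= RGB(158, 138, 148)


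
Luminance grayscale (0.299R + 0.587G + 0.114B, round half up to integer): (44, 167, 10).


Gray = 0.299×R + 0.587×G + 0.114×B
Gray = 0.299×44 + 0.587×167 + 0.114×10
Gray = 13.156 + 98.029 + 1.140
Gray = 112.325 → round half up → 112
Gray = 112


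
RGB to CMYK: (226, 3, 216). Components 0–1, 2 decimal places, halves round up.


R'=226/255≈0.8863, G'=3/255≈0.0118, B'=216/255≈0.8471
K = 1 - max(R',G',B') = 1 - 226/255 = 29/255 = 0.11372… → 0.11
(1-R'-K)/(1-K) simplifies to (max-R)/max with max = 226:
C = (226-226)/226 = 0/226 = 0 → 0.00
M = (226-3)/226 = 223/226 = 0.98672… → 0.99
Y = (226-216)/226 = 10/226 = 0.04424… → 0.04
= CMYK(0.00, 0.99, 0.04, 0.11)


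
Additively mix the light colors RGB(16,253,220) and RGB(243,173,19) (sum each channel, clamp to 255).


Additive: each channel = min(255, C₁+C₂)
R: 16+243 = 259 → 255
G: 253+173 = 426 → 255
B: 220+19 = 239 → 239
= RGB(255, 255, 239)


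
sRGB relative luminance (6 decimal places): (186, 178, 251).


Linearize each channel (sRGB transfer function): c = v/255; c_lin = c/12.92 if c ≤ 0.04045, else ((c+0.055)/1.055)^2.4
  R: 186/255 ≈ 0.729412 > 0.04045 → ((0.729412+0.055)/1.055)^2.4 ≈ 0.491021
  G: 178/255 ≈ 0.698039 > 0.04045 → ((0.698039+0.055)/1.055)^2.4 ≈ 0.445201
  B: 251/255 ≈ 0.984314 > 0.04045 → ((0.984314+0.055)/1.055)^2.4 ≈ 0.964686
R_lin = 0.491021, G_lin = 0.445201, B_lin = 0.964686
L = 0.2126×R + 0.7152×G + 0.0722×B
L = 0.2126×0.491021 + 0.7152×0.445201 + 0.0722×0.964686
L ≈ 0.492449


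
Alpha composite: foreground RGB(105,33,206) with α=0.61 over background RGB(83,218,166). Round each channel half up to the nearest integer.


C = α×F + (1-α)×B, with 1-α = 0.39
R: 0.61×105 + 0.39×83 = 64.05 + 32.37 = 96.42 → 96
G: 0.61×33 + 0.39×218 = 20.13 + 85.02 = 105.15 → 105
B: 0.61×206 + 0.39×166 = 125.66 + 64.74 = 190.40 → 190
= RGB(96, 105, 190)


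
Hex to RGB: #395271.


39 → 57 (R)
52 → 82 (G)
71 → 113 (B)
= RGB(57, 82, 113)


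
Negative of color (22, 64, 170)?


Invert: (255-R, 255-G, 255-B)
R: 255-22 = 233
G: 255-64 = 191
B: 255-170 = 85
= RGB(233, 191, 85)


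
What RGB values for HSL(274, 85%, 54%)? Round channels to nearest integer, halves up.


H=274°, S=0.85, L=0.54
C = (1-|2L-1|)×S = (1-|0.08|)×0.85 = 0.782
H' = H/60 = 274/60 ≈ 4.5667; X = C×(1-|H' mod 2 - 1|) ≈ 0.4431
m = L - C/2 = 0.54 - 0.391 = 0.149
Sector ⌊H'⌋ = 4 → (R',G',B') = (≈0.4431, 0.0, 0.782)
RGB = ((R'+m)×255, (G'+m)×255, (B'+m)×255) = (150.994, 37.995, 237.405)
Round half up → RGB(151, 38, 237)


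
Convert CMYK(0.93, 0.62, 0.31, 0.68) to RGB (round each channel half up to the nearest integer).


R = 255 × (1-C) × (1-K) = 255 × 0.07 × 0.32 = 5.712 → 6
G = 255 × (1-M) × (1-K) = 255 × 0.38 × 0.32 = 31.008 → 31
B = 255 × (1-Y) × (1-K) = 255 × 0.69 × 0.32 = 56.304 → 56
= RGB(6, 31, 56)


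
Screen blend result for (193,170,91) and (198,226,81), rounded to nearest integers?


Screen: C = 255 - (255-A)×(255-B)/255, rounded to nearest integer
R: 255 - (255-193)×(255-198)/255 = 255 - 3534/255 ≈ 255 - 13.859 = 241.141 → 241
G: 255 - (255-170)×(255-226)/255 = 255 - 2465/255 ≈ 255 - 9.667 = 245.333 → 245
B: 255 - (255-91)×(255-81)/255 = 255 - 28536/255 ≈ 255 - 111.906 = 143.094 → 143
= RGB(241, 245, 143)
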